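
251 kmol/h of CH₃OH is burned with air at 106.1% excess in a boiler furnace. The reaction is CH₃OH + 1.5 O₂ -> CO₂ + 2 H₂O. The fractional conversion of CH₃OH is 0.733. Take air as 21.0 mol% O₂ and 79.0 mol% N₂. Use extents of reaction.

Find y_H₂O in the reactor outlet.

Stoichiometric O₂ = 1.5 × 251 = 376.5 kmol/h; O₂ fed = 376.5 × 2.061 = 776 kmol/h.
N₂ fed = 776 × 79/21 = 2919 kmol/h.
Fuel reacted = 0.733 × 251 → ξ = 184 kmol/h.
Outlet (n = n₀ + ν ξ):
  CH₃OH: 251 − 1(184) = 67.02
  O₂: 776 − 1.5(184) = 500
  N₂: 2919 (inert)
  CO₂: 0 + 1(184) = 184
  H₂O: 0 + 2(184) = 368
Total out = 4038 kmol/h; y_H₂O = 368 / 4038 = 0.09112.

0.0911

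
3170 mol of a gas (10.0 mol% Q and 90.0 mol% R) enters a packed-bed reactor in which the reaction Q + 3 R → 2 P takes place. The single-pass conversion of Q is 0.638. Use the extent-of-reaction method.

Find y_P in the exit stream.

0.146

Q reacted = 0.638 × 317 = 202.2 mol; ν_Q = −1, so ξ = 202.2/1 = 202.2 mol.
Outlet amounts (n = n₀ + ν ξ):
  Q: 317 − 1(202.2) = 114.8
  R: 2853 − 3(202.2) = 2246
  P: 0 + 2(202.2) = 404.5
Total out = 2766 mol; y_P = 404.5 / 2766 = 0.1463.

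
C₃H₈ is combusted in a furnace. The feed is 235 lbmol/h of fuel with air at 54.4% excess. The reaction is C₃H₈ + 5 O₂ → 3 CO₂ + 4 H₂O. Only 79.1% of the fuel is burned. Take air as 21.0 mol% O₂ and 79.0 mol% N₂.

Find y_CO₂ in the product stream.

Stoichiometric O₂ = 5 × 235 = 1175 lbmol/h; O₂ fed = 1175 × 1.544 = 1814 lbmol/h.
N₂ fed = 1814 × 79/21 = 6825 lbmol/h.
Fuel reacted = 0.791 × 235 → ξ = 185.9 lbmol/h.
Outlet (n = n₀ + ν ξ):
  C₃H₈: 235 − 1(185.9) = 49.11
  O₂: 1814 − 5(185.9) = 884.8
  N₂: 6825 (inert)
  CO₂: 0 + 3(185.9) = 557.7
  H₂O: 0 + 4(185.9) = 743.5
Total out = 9060 lbmol/h; y_CO₂ = 557.7 / 9060 = 0.06155.

0.0616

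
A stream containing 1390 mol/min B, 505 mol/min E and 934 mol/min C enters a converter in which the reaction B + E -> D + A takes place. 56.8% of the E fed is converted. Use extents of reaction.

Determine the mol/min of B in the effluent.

1100 mol/min

E reacted = 0.568 × 505 = 286.8 mol/min; ν_E = −1, so ξ = 286.8/1 = 286.8 mol/min.
Outlet amounts (n = n₀ + ν ξ):
  B: 1390 − 1(286.8) = 1103
  E: 505 − 1(286.8) = 218.2
  D: 0 + 1(286.8) = 286.8
  A: 0 + 1(286.8) = 286.8
  C: 934 (inert)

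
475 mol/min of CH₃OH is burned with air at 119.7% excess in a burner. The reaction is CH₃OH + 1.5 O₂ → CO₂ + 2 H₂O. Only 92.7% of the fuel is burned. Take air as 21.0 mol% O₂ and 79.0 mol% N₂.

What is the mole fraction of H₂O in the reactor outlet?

Stoichiometric O₂ = 1.5 × 475 = 712.5 mol/min; O₂ fed = 712.5 × 2.197 = 1565 mol/min.
N₂ fed = 1565 × 79/21 = 5889 mol/min.
Fuel reacted = 0.927 × 475 → ξ = 440.3 mol/min.
Outlet (n = n₀ + ν ξ):
  CH₃OH: 475 − 1(440.3) = 34.67
  O₂: 1565 − 1.5(440.3) = 904.9
  N₂: 5889 (inert)
  CO₂: 0 + 1(440.3) = 440.3
  H₂O: 0 + 2(440.3) = 880.7
Total out = 8149 mol/min; y_H₂O = 880.7 / 8149 = 0.1081.

0.108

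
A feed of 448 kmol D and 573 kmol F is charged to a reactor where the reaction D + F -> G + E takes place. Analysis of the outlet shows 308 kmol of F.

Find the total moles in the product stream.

1020 kmol

For F: n = n₀ − 1ξ → 308 = 573 − 1ξ, giving ξ = 265 kmol.
Outlet amounts (n = n₀ + ν ξ):
  D: 448 − 1(265) = 183
  F: 573 − 1(265) = 308
  G: 0 + 1(265) = 265
  E: 0 + 1(265) = 265
Total out = 183 + 308 + 265 + 265 = 1021 kmol.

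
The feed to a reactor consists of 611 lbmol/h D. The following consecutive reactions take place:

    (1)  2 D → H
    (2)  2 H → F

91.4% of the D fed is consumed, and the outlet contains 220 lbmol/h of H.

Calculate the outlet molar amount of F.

Conversion of D: D consumed = 2ξ₁ = 0.914 × 611 → ξ₁ = 279.2 lbmol/h.
H balance: n_H = 0 + 1ξ₁ − 2ξ₂ = 220 → ξ₂ = (1·279.2 − 220)/2 = 29.61 lbmol/h.
Outlet amounts (n = n₀ + Σ ν·ξ):
  D: 611 − 2(279.2) = 52.55
  H: 0 + 1(279.2) − 2(29.61) = 220
  F: 0 + 1(29.61) = 29.61

29.6 lbmol/h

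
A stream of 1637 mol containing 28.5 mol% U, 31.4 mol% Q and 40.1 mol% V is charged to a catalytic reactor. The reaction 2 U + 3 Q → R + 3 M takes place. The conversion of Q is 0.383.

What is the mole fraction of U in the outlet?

0.213

Q reacted = 0.383 × 514 = 196.9 mol; ν_Q = −3, so ξ = 196.9/3 = 65.62 mol.
Outlet amounts (n = n₀ + ν ξ):
  U: 466.5 − 2(65.62) = 335.3
  Q: 514 − 3(65.62) = 317.1
  R: 0 + 1(65.62) = 65.62
  M: 0 + 3(65.62) = 196.9
  V: 656.4 (inert)
Total out = 1571 mol; y_U = 335.3 / 1571 = 0.2134.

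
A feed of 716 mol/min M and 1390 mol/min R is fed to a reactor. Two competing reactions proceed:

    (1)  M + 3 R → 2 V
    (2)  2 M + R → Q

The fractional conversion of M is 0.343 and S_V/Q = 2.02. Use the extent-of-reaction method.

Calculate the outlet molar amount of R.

Conversion of M: M consumed = 0.343 × 716 = 245.6 mol/min = 1ξ₁ + 2ξ₂.
Selectivity: 2ξ₁ / (1ξ₂) = 2.02 → ξ₁ = 1.01 ξ₂.
Substitute: (1·1.01 + 2) ξ₂ = 245.6 → ξ₂ = 81.59 mol/min, ξ₁ = 82.41 mol/min.
Outlet amounts (n = n₀ + Σ ν·ξ):
  M: 716 − 1(82.41) − 2(81.59) = 470.4
  R: 1390 − 3(82.41) − 1(81.59) = 1061
  V: 0 + 2(82.41) = 164.8
  Q: 0 + 1(81.59) = 81.59

1060 mol/min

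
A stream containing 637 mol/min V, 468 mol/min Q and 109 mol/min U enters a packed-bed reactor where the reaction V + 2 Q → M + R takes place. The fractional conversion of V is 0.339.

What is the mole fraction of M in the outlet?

V reacted = 0.339 × 637 = 215.9 mol/min; ν_V = −1, so ξ = 215.9/1 = 215.9 mol/min.
Outlet amounts (n = n₀ + ν ξ):
  V: 637 − 1(215.9) = 421.1
  Q: 468 − 2(215.9) = 36.11
  M: 0 + 1(215.9) = 215.9
  R: 0 + 1(215.9) = 215.9
  U: 109 (inert)
Total out = 998.1 mol/min; y_M = 215.9 / 998.1 = 0.2164.

0.216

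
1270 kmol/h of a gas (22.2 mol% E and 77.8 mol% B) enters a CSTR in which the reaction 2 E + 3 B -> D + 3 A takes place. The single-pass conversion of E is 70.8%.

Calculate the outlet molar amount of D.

99.8 kmol/h

E reacted = 0.708 × 281.9 = 199.6 kmol/h; ν_E = −2, so ξ = 199.6/2 = 99.81 kmol/h.
Outlet amounts (n = n₀ + ν ξ):
  E: 281.9 − 2(99.81) = 82.33
  B: 988.1 − 3(99.81) = 688.6
  D: 0 + 1(99.81) = 99.81
  A: 0 + 3(99.81) = 299.4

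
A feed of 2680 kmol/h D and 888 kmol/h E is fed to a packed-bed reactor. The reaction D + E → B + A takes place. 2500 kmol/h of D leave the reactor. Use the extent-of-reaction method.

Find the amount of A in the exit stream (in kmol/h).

For D: n = n₀ − 1ξ → 2500 = 2680 − 1ξ, giving ξ = 180 kmol/h.
Outlet amounts (n = n₀ + ν ξ):
  D: 2680 − 1(180) = 2500
  E: 888 − 1(180) = 708
  B: 0 + 1(180) = 180
  A: 0 + 1(180) = 180

180 kmol/h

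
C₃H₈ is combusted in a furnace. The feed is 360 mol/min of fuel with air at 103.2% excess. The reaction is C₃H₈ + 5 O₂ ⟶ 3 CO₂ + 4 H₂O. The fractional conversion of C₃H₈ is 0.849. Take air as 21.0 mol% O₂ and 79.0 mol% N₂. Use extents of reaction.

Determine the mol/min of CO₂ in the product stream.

Stoichiometric O₂ = 5 × 360 = 1800 mol/min; O₂ fed = 1800 × 2.032 = 3658 mol/min.
N₂ fed = 3658 × 79/21 = 13760 mol/min.
Fuel reacted = 0.849 × 360 → ξ = 305.6 mol/min.
Outlet (n = n₀ + ν ξ):
  C₃H₈: 360 − 1(305.6) = 54.36
  O₂: 3658 − 5(305.6) = 2129
  N₂: 13760 (inert)
  CO₂: 0 + 3(305.6) = 916.9
  H₂O: 0 + 4(305.6) = 1223

917 mol/min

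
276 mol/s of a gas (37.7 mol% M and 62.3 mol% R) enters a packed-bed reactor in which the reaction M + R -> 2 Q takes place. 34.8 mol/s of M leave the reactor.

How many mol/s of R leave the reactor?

103 mol/s

For M: n = n₀ − 1ξ → 34.8 = 104.1 − 1ξ, giving ξ = 69.25 mol/s.
Outlet amounts (n = n₀ + ν ξ):
  M: 104.1 − 1(69.25) = 34.8
  R: 171.9 − 1(69.25) = 102.7
  Q: 0 + 2(69.25) = 138.5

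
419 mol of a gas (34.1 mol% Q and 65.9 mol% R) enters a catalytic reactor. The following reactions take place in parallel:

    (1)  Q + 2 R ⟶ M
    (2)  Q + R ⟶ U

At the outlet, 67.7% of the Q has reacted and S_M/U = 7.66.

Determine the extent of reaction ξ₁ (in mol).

ξ₁ = 85.6 mol

Conversion of Q: Q consumed = 0.677 × 142.9 = 96.73 mol = 1ξ₁ + 1ξ₂.
Selectivity: 1ξ₁ / (1ξ₂) = 7.66 → ξ₁ = 7.66 ξ₂.
Substitute: (1·7.66 + 1) ξ₂ = 96.73 → ξ₂ = 11.17 mol, ξ₁ = 85.56 mol.
Outlet amounts (n = n₀ + Σ ν·ξ):
  Q: 142.9 − 1(85.56) − 1(11.17) = 46.15
  R: 276.1 − 2(85.56) − 1(11.17) = 93.83
  M: 0 + 1(85.56) = 85.56
  U: 0 + 1(11.17) = 11.17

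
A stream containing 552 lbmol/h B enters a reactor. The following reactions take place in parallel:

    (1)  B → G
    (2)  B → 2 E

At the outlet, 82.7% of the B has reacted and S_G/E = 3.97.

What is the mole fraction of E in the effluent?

Conversion of B: B consumed = 0.827 × 552 = 456.5 lbmol/h = 1ξ₁ + 1ξ₂.
Selectivity: 1ξ₁ / (2ξ₂) = 3.97 → ξ₁ = 7.94 ξ₂.
Substitute: (1·7.94 + 1) ξ₂ = 456.5 → ξ₂ = 51.06 lbmol/h, ξ₁ = 405.4 lbmol/h.
Outlet amounts (n = n₀ + Σ ν·ξ):
  B: 552 − 1(405.4) − 1(51.06) = 95.5
  G: 0 + 1(405.4) = 405.4
  E: 0 + 2(51.06) = 102.1
Total out = 603.1 lbmol/h; y_E = 102.1 / 603.1 = 0.1693.

0.169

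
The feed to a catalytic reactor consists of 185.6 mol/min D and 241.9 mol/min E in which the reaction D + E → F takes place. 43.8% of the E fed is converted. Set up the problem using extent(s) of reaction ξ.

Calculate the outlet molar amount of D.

E reacted = 0.438 × 241.9 = 106 mol/min; ν_E = −1, so ξ = 106/1 = 106 mol/min.
Outlet amounts (n = n₀ + ν ξ):
  D: 185.6 − 1(106) = 79.65
  E: 241.9 − 1(106) = 135.9
  F: 0 + 1(106) = 106

79.6 mol/min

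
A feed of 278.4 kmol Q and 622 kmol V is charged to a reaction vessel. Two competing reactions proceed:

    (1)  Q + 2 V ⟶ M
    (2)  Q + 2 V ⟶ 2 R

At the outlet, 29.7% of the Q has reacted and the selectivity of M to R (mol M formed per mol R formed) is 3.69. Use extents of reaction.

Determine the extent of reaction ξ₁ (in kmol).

ξ₁ = 72.8 kmol

Conversion of Q: Q consumed = 0.297 × 278.4 = 82.68 kmol = 1ξ₁ + 1ξ₂.
Selectivity: 1ξ₁ / (2ξ₂) = 3.69 → ξ₁ = 7.38 ξ₂.
Substitute: (1·7.38 + 1) ξ₂ = 82.68 → ξ₂ = 9.867 kmol, ξ₁ = 72.82 kmol.
Outlet amounts (n = n₀ + Σ ν·ξ):
  Q: 278.4 − 1(72.82) − 1(9.867) = 195.7
  V: 622 − 2(72.82) − 2(9.867) = 456.6
  M: 0 + 1(72.82) = 72.82
  R: 0 + 2(9.867) = 19.73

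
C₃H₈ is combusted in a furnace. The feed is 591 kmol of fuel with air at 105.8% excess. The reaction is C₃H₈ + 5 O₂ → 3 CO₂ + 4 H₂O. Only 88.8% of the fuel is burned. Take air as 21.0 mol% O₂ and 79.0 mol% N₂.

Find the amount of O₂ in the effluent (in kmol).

Stoichiometric O₂ = 5 × 591 = 2955 kmol; O₂ fed = 2955 × 2.058 = 6081 kmol.
N₂ fed = 6081 × 79/21 = 22880 kmol.
Fuel reacted = 0.888 × 591 → ξ = 524.8 kmol.
Outlet (n = n₀ + ν ξ):
  C₃H₈: 591 − 1(524.8) = 66.19
  O₂: 6081 − 5(524.8) = 3457
  N₂: 22880 (inert)
  CO₂: 0 + 3(524.8) = 1574
  H₂O: 0 + 4(524.8) = 2099

3460 kmol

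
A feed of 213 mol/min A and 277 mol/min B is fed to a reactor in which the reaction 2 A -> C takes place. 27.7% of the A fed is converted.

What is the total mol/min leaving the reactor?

A reacted = 0.277 × 213 = 59 mol/min; ν_A = −2, so ξ = 59/2 = 29.5 mol/min.
Outlet amounts (n = n₀ + ν ξ):
  A: 213 − 2(29.5) = 154
  C: 0 + 1(29.5) = 29.5
  B: 277 (inert)
Total out = 154 + 29.5 + 277 = 460.5 mol/min.

460 mol/min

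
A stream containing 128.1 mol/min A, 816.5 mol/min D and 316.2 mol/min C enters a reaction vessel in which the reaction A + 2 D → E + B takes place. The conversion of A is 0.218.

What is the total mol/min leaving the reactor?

A reacted = 0.218 × 128.1 = 27.93 mol/min; ν_A = −1, so ξ = 27.93/1 = 27.93 mol/min.
Outlet amounts (n = n₀ + ν ξ):
  A: 128.1 − 1(27.93) = 100.2
  D: 816.5 − 2(27.93) = 760.6
  E: 0 + 1(27.93) = 27.93
  B: 0 + 1(27.93) = 27.93
  C: 316.2 (inert)
Total out = 100.2 + 760.6 + 27.93 + 27.93 + 316.2 = 1233 mol/min.

1230 mol/min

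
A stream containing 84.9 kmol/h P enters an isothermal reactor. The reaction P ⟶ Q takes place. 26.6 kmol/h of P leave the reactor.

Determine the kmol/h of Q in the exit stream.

58.3 kmol/h

For P: n = n₀ − 1ξ → 26.6 = 84.9 − 1ξ, giving ξ = 58.3 kmol/h.
Outlet amounts (n = n₀ + ν ξ):
  P: 84.9 − 1(58.3) = 26.6
  Q: 0 + 1(58.3) = 58.3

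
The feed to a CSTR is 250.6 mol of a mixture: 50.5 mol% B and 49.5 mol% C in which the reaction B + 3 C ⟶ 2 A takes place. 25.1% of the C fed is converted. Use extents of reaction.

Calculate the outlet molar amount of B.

C reacted = 0.251 × 124 = 31.14 mol; ν_C = −3, so ξ = 31.14/3 = 10.38 mol.
Outlet amounts (n = n₀ + ν ξ):
  B: 126.6 − 1(10.38) = 116.2
  C: 124 − 3(10.38) = 92.91
  A: 0 + 2(10.38) = 20.76

116 mol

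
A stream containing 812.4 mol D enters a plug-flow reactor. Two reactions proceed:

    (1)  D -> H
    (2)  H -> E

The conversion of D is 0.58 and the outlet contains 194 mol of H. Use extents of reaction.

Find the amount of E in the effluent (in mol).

277 mol

Conversion of D: D consumed = 1ξ₁ = 0.58 × 812.4 → ξ₁ = 471.2 mol.
H balance: n_H = 0 + 1ξ₁ − 1ξ₂ = 194 → ξ₂ = (1·471.2 − 194)/1 = 277.2 mol.
Outlet amounts (n = n₀ + Σ ν·ξ):
  D: 812.4 − 1(471.2) = 341.2
  H: 0 + 1(471.2) − 1(277.2) = 194
  E: 0 + 1(277.2) = 277.2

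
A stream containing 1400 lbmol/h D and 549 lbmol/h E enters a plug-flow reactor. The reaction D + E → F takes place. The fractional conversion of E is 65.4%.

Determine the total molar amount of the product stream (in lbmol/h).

1590 lbmol/h

E reacted = 0.654 × 549 = 359 lbmol/h; ν_E = −1, so ξ = 359/1 = 359 lbmol/h.
Outlet amounts (n = n₀ + ν ξ):
  D: 1400 − 1(359) = 1041
  E: 549 − 1(359) = 190
  F: 0 + 1(359) = 359
Total out = 1041 + 190 + 359 = 1590 lbmol/h.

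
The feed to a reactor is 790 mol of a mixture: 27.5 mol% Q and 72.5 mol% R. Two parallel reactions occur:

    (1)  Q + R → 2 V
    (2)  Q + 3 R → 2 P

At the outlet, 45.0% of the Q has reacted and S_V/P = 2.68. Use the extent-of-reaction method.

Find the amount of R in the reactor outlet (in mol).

422 mol

Conversion of Q: Q consumed = 0.45 × 217.2 = 97.76 mol = 1ξ₁ + 1ξ₂.
Selectivity: 2ξ₁ / (2ξ₂) = 2.68 → ξ₁ = 2.68 ξ₂.
Substitute: (1·2.68 + 1) ξ₂ = 97.76 → ξ₂ = 26.57 mol, ξ₁ = 71.2 mol.
Outlet amounts (n = n₀ + Σ ν·ξ):
  Q: 217.2 − 1(71.2) − 1(26.57) = 119.5
  R: 572.8 − 1(71.2) − 3(26.57) = 421.9
  V: 0 + 2(71.2) = 142.4
  P: 0 + 2(26.57) = 53.13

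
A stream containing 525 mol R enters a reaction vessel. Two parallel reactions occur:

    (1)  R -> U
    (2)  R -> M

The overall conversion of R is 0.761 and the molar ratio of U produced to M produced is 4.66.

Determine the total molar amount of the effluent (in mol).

525 mol

Conversion of R: R consumed = 0.761 × 525 = 399.5 mol = 1ξ₁ + 1ξ₂.
Selectivity: 1ξ₁ / (1ξ₂) = 4.66 → ξ₁ = 4.66 ξ₂.
Substitute: (1·4.66 + 1) ξ₂ = 399.5 → ξ₂ = 70.59 mol, ξ₁ = 328.9 mol.
Outlet amounts (n = n₀ + Σ ν·ξ):
  R: 525 − 1(328.9) − 1(70.59) = 125.5
  U: 0 + 1(328.9) = 328.9
  M: 0 + 1(70.59) = 70.59
Total out = 125.5 + 328.9 + 70.59 = 525 mol.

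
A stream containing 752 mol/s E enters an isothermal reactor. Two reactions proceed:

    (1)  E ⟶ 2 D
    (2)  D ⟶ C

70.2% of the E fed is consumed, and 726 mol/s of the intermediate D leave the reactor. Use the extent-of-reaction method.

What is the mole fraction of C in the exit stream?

0.258

Conversion of E: E consumed = 1ξ₁ = 0.702 × 752 → ξ₁ = 527.9 mol/s.
D balance: n_D = 0 + 2ξ₁ − 1ξ₂ = 726 → ξ₂ = (2·527.9 − 726)/1 = 329.8 mol/s.
Outlet amounts (n = n₀ + Σ ν·ξ):
  E: 752 − 1(527.9) = 224.1
  D: 0 + 2(527.9) − 1(329.8) = 726
  C: 0 + 1(329.8) = 329.8
Total out = 1280 mol/s; y_C = 329.8 / 1280 = 0.2577.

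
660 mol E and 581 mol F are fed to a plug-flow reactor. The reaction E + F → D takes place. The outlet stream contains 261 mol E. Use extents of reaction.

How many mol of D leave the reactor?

For E: n = n₀ − 1ξ → 261 = 660 − 1ξ, giving ξ = 399 mol.
Outlet amounts (n = n₀ + ν ξ):
  E: 660 − 1(399) = 261
  F: 581 − 1(399) = 182
  D: 0 + 1(399) = 399

399 mol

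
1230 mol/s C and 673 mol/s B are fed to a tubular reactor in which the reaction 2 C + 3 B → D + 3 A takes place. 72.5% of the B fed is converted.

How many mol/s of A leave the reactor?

488 mol/s

B reacted = 0.725 × 673 = 487.9 mol/s; ν_B = −3, so ξ = 487.9/3 = 162.6 mol/s.
Outlet amounts (n = n₀ + ν ξ):
  C: 1230 − 2(162.6) = 904.7
  B: 673 − 3(162.6) = 185.1
  D: 0 + 1(162.6) = 162.6
  A: 0 + 3(162.6) = 487.9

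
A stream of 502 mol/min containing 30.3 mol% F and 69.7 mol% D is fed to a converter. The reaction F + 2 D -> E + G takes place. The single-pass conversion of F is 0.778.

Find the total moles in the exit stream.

384 mol/min

F reacted = 0.778 × 152.1 = 118.3 mol/min; ν_F = −1, so ξ = 118.3/1 = 118.3 mol/min.
Outlet amounts (n = n₀ + ν ξ):
  F: 152.1 − 1(118.3) = 33.77
  D: 349.9 − 2(118.3) = 113.2
  E: 0 + 1(118.3) = 118.3
  G: 0 + 1(118.3) = 118.3
Total out = 33.77 + 113.2 + 118.3 + 118.3 = 383.7 mol/min.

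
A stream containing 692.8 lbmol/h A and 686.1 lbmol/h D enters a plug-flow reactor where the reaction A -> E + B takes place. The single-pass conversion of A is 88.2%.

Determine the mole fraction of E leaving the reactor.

A reacted = 0.882 × 692.8 = 611 lbmol/h; ν_A = −1, so ξ = 611/1 = 611 lbmol/h.
Outlet amounts (n = n₀ + ν ξ):
  A: 692.8 − 1(611) = 81.75
  E: 0 + 1(611) = 611
  B: 0 + 1(611) = 611
  D: 686.1 (inert)
Total out = 1990 lbmol/h; y_E = 611 / 1990 = 0.3071.

0.307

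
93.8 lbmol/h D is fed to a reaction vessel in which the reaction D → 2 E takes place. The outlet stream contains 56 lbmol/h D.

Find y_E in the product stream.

For D: n = n₀ − 1ξ → 56 = 93.8 − 1ξ, giving ξ = 37.8 lbmol/h.
Outlet amounts (n = n₀ + ν ξ):
  D: 93.8 − 1(37.8) = 56
  E: 0 + 2(37.8) = 75.6
Total out = 131.6 lbmol/h; y_E = 75.6 / 131.6 = 0.5745.

0.574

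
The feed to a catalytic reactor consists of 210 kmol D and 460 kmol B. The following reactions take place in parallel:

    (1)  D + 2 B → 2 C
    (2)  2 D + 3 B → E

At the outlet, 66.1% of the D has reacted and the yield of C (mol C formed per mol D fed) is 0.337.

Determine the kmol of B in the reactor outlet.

Yield of C: 2ξ₁ / 210 = 0.337 → ξ₁ = 35.39 kmol.
Conversion of D: 1ξ₁ + 2ξ₂ = 0.661 × 210 = 138.8 → ξ₂ = 51.71 kmol.
Outlet amounts (n = n₀ + Σ ν·ξ):
  D: 210 − 1(35.39) − 2(51.71) = 71.19
  B: 460 − 2(35.39) − 3(51.71) = 234.1
  C: 0 + 2(35.39) = 70.77
  E: 0 + 1(51.71) = 51.71

234 kmol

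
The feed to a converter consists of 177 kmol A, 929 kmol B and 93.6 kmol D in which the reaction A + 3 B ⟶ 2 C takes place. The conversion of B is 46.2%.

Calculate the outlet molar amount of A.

33.9 kmol

B reacted = 0.462 × 929 = 429.2 kmol; ν_B = −3, so ξ = 429.2/3 = 143.1 kmol.
Outlet amounts (n = n₀ + ν ξ):
  A: 177 − 1(143.1) = 33.93
  B: 929 − 3(143.1) = 499.8
  C: 0 + 2(143.1) = 286.1
  D: 93.6 (inert)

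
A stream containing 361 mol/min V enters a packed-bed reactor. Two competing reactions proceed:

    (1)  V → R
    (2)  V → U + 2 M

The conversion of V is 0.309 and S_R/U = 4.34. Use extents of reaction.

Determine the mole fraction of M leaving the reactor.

Conversion of V: V consumed = 0.309 × 361 = 111.5 mol/min = 1ξ₁ + 1ξ₂.
Selectivity: 1ξ₁ / (1ξ₂) = 4.34 → ξ₁ = 4.34 ξ₂.
Substitute: (1·4.34 + 1) ξ₂ = 111.5 → ξ₂ = 20.89 mol/min, ξ₁ = 90.66 mol/min.
Outlet amounts (n = n₀ + Σ ν·ξ):
  V: 361 − 1(90.66) − 1(20.89) = 249.5
  R: 0 + 1(90.66) = 90.66
  U: 0 + 1(20.89) = 20.89
  M: 0 + 2(20.89) = 41.78
Total out = 402.8 mol/min; y_M = 41.78 / 402.8 = 0.1037.

0.104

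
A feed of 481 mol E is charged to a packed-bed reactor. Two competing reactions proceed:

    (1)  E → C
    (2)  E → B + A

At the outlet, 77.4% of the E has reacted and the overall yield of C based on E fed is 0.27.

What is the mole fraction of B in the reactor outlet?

0.335

Yield of C: 1ξ₁ / 481 = 0.27 → ξ₁ = 129.9 mol.
Conversion of E: 1ξ₁ + 1ξ₂ = 0.774 × 481 = 372.3 → ξ₂ = 242.4 mol.
Outlet amounts (n = n₀ + Σ ν·ξ):
  E: 481 − 1(129.9) − 1(242.4) = 108.7
  C: 0 + 1(129.9) = 129.9
  B: 0 + 1(242.4) = 242.4
  A: 0 + 1(242.4) = 242.4
Total out = 723.4 mol; y_B = 242.4 / 723.4 = 0.3351.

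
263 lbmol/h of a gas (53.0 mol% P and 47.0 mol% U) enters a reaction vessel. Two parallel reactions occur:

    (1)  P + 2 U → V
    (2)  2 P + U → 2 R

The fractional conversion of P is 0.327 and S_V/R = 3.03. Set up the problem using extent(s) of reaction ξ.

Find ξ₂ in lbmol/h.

Conversion of P: P consumed = 0.327 × 139.4 = 45.58 lbmol/h = 1ξ₁ + 2ξ₂.
Selectivity: 1ξ₁ / (2ξ₂) = 3.03 → ξ₁ = 6.06 ξ₂.
Substitute: (1·6.06 + 2) ξ₂ = 45.58 → ξ₂ = 5.655 lbmol/h, ξ₁ = 34.27 lbmol/h.
Outlet amounts (n = n₀ + Σ ν·ξ):
  P: 139.4 − 1(34.27) − 2(5.655) = 93.81
  U: 123.6 − 2(34.27) − 1(5.655) = 49.41
  V: 0 + 1(34.27) = 34.27
  R: 0 + 2(5.655) = 11.31

ξ₂ = 5.66 lbmol/h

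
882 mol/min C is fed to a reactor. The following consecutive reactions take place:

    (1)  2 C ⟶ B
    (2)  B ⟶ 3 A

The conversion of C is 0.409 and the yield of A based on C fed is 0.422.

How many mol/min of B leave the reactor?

56.3 mol/min

Conversion of C: C consumed = 2ξ₁ = 0.409 × 882 → ξ₁ = 180.4 mol/min.
Yield of A: 3ξ₂ / 882 = 0.422 → ξ₂ = 124.1 mol/min.
Outlet amounts (n = n₀ + Σ ν·ξ):
  C: 882 − 2(180.4) = 521.3
  B: 0 + 1(180.4) − 1(124.1) = 56.3
  A: 0 + 3(124.1) = 372.2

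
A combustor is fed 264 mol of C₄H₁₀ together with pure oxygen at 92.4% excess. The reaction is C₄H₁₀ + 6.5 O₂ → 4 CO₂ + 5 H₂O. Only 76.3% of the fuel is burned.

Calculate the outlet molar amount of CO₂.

806 mol

Stoichiometric O₂ = 6.5 × 264 = 1716 mol; O₂ fed = 1716 × 1.924 = 3302 mol.
Fuel reacted = 0.763 × 264 → ξ = 201.4 mol.
Outlet (n = n₀ + ν ξ):
  C₄H₁₀: 264 − 1(201.4) = 62.57
  O₂: 3302 − 6.5(201.4) = 1992
  CO₂: 0 + 4(201.4) = 805.7
  H₂O: 0 + 5(201.4) = 1007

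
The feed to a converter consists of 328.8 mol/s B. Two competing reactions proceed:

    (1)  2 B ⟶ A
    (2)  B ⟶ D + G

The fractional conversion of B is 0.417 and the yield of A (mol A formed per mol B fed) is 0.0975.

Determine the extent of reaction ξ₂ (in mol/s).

Yield of A: 1ξ₁ / 328.8 = 0.0975 → ξ₁ = 32.06 mol/s.
Conversion of B: 2ξ₁ + 1ξ₂ = 0.417 × 328.8 = 137.1 → ξ₂ = 72.99 mol/s.
Outlet amounts (n = n₀ + Σ ν·ξ):
  B: 328.8 − 2(32.06) − 1(72.99) = 191.7
  A: 0 + 1(32.06) = 32.06
  D: 0 + 1(72.99) = 72.99
  G: 0 + 1(72.99) = 72.99

ξ₂ = 73 mol/s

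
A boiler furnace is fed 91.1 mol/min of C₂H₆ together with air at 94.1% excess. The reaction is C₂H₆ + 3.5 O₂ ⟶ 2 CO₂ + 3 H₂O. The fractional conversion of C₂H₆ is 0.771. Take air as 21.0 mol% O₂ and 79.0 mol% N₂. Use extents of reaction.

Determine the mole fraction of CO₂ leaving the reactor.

0.0457

Stoichiometric O₂ = 3.5 × 91.1 = 318.8 mol/min; O₂ fed = 318.8 × 1.941 = 618.9 mol/min.
N₂ fed = 618.9 × 79/21 = 2328 mol/min.
Fuel reacted = 0.771 × 91.1 → ξ = 70.24 mol/min.
Outlet (n = n₀ + ν ξ):
  C₂H₆: 91.1 − 1(70.24) = 20.86
  O₂: 618.9 − 3.5(70.24) = 373.1
  N₂: 2328 (inert)
  CO₂: 0 + 2(70.24) = 140.5
  H₂O: 0 + 3(70.24) = 210.7
Total out = 3073 mol/min; y_CO₂ = 140.5 / 3073 = 0.04571.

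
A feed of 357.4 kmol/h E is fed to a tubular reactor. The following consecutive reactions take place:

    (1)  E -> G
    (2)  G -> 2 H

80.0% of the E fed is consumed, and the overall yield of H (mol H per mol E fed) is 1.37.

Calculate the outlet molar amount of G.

Conversion of E: E consumed = 1ξ₁ = 0.8 × 357.4 → ξ₁ = 285.9 kmol/h.
Yield of H: 2ξ₂ / 357.4 = 1.37 → ξ₂ = 244.8 kmol/h.
Outlet amounts (n = n₀ + Σ ν·ξ):
  E: 357.4 − 1(285.9) = 71.48
  G: 0 + 1(285.9) − 1(244.8) = 41.1
  H: 0 + 2(244.8) = 489.6

41.1 kmol/h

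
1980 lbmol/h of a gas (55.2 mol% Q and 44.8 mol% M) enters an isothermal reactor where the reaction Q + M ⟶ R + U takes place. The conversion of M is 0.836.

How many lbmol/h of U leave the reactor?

742 lbmol/h

M reacted = 0.836 × 887 = 741.6 lbmol/h; ν_M = −1, so ξ = 741.6/1 = 741.6 lbmol/h.
Outlet amounts (n = n₀ + ν ξ):
  Q: 1093 − 1(741.6) = 351.4
  M: 887 − 1(741.6) = 145.5
  R: 0 + 1(741.6) = 741.6
  U: 0 + 1(741.6) = 741.6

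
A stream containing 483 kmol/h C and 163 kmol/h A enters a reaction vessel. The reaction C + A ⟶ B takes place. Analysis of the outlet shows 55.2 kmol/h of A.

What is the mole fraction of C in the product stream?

0.697

For A: n = n₀ − 1ξ → 55.2 = 163 − 1ξ, giving ξ = 107.8 kmol/h.
Outlet amounts (n = n₀ + ν ξ):
  C: 483 − 1(107.8) = 375.2
  A: 163 − 1(107.8) = 55.2
  B: 0 + 1(107.8) = 107.8
Total out = 538.2 kmol/h; y_C = 375.2 / 538.2 = 0.6971.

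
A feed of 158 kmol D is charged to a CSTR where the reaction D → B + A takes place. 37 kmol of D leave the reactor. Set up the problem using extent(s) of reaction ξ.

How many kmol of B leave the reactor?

For D: n = n₀ − 1ξ → 37 = 158 − 1ξ, giving ξ = 121 kmol.
Outlet amounts (n = n₀ + ν ξ):
  D: 158 − 1(121) = 37
  B: 0 + 1(121) = 121
  A: 0 + 1(121) = 121

121 kmol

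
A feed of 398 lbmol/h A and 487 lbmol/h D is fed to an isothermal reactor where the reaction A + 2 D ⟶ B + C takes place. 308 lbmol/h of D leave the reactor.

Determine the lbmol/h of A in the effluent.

308 lbmol/h

For D: n = n₀ − 2ξ → 308 = 487 − 2ξ, giving ξ = 89.5 lbmol/h.
Outlet amounts (n = n₀ + ν ξ):
  A: 398 − 1(89.5) = 308.5
  D: 487 − 2(89.5) = 308
  B: 0 + 1(89.5) = 89.5
  C: 0 + 1(89.5) = 89.5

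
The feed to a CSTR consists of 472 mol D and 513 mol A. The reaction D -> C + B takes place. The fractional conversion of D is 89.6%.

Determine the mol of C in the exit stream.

423 mol

D reacted = 0.896 × 472 = 422.9 mol; ν_D = −1, so ξ = 422.9/1 = 422.9 mol.
Outlet amounts (n = n₀ + ν ξ):
  D: 472 − 1(422.9) = 49.09
  C: 0 + 1(422.9) = 422.9
  B: 0 + 1(422.9) = 422.9
  A: 513 (inert)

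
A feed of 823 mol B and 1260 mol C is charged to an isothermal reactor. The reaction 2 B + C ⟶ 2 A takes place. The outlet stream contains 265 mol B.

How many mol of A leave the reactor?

For B: n = n₀ − 2ξ → 265 = 823 − 2ξ, giving ξ = 279 mol.
Outlet amounts (n = n₀ + ν ξ):
  B: 823 − 2(279) = 265
  C: 1260 − 1(279) = 981
  A: 0 + 2(279) = 558

558 mol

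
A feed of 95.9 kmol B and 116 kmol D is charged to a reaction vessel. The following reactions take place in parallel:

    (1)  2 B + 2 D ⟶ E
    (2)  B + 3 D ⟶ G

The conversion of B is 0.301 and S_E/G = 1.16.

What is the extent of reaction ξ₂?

Conversion of B: B consumed = 0.301 × 95.9 = 28.87 kmol = 2ξ₁ + 1ξ₂.
Selectivity: 1ξ₁ / (1ξ₂) = 1.16 → ξ₁ = 1.16 ξ₂.
Substitute: (2·1.16 + 1) ξ₂ = 28.87 → ξ₂ = 8.695 kmol, ξ₁ = 10.09 kmol.
Outlet amounts (n = n₀ + Σ ν·ξ):
  B: 95.9 − 2(10.09) − 1(8.695) = 67.03
  D: 116 − 2(10.09) − 3(8.695) = 69.75
  E: 0 + 1(10.09) = 10.09
  G: 0 + 1(8.695) = 8.695

ξ₂ = 8.69 kmol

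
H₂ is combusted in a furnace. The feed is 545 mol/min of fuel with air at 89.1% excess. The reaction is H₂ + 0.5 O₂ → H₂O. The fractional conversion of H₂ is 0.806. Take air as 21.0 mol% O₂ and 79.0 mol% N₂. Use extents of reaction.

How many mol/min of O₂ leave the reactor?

Stoichiometric O₂ = 0.5 × 545 = 272.5 mol/min; O₂ fed = 272.5 × 1.891 = 515.3 mol/min.
N₂ fed = 515.3 × 79/21 = 1939 mol/min.
Fuel reacted = 0.806 × 545 → ξ = 439.3 mol/min.
Outlet (n = n₀ + ν ξ):
  H₂: 545 − 1(439.3) = 105.7
  O₂: 515.3 − 0.5(439.3) = 295.7
  N₂: 1939 (inert)
  H₂O: 0 + 1(439.3) = 439.3

296 mol/min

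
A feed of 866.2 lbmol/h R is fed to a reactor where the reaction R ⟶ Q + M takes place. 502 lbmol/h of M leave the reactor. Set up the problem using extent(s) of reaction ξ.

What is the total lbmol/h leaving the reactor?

For M: n = n₀ + 1ξ → 502 = 0 + 1ξ, giving ξ = 502 lbmol/h.
Outlet amounts (n = n₀ + ν ξ):
  R: 866.2 − 1(502) = 364.2
  Q: 0 + 1(502) = 502
  M: 0 + 1(502) = 502
Total out = 364.2 + 502 + 502 = 1368 lbmol/h.

1370 lbmol/h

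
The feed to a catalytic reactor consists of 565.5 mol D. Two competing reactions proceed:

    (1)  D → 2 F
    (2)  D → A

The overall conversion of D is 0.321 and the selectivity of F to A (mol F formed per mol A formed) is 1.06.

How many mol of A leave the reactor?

Conversion of D: D consumed = 0.321 × 565.5 = 181.5 mol = 1ξ₁ + 1ξ₂.
Selectivity: 2ξ₁ / (1ξ₂) = 1.06 → ξ₁ = 0.53 ξ₂.
Substitute: (1·0.53 + 1) ξ₂ = 181.5 → ξ₂ = 118.6 mol, ξ₁ = 62.88 mol.
Outlet amounts (n = n₀ + Σ ν·ξ):
  D: 565.5 − 1(62.88) − 1(118.6) = 384
  F: 0 + 2(62.88) = 125.8
  A: 0 + 1(118.6) = 118.6

119 mol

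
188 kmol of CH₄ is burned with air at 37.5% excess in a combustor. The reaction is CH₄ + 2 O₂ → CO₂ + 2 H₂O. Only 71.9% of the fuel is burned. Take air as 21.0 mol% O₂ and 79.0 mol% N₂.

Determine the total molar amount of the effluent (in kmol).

2650 kmol

Stoichiometric O₂ = 2 × 188 = 376 kmol; O₂ fed = 376 × 1.375 = 517 kmol.
N₂ fed = 517 × 79/21 = 1945 kmol.
Fuel reacted = 0.719 × 188 → ξ = 135.2 kmol.
Outlet (n = n₀ + ν ξ):
  CH₄: 188 − 1(135.2) = 52.83
  O₂: 517 − 2(135.2) = 246.7
  N₂: 1945 (inert)
  CO₂: 0 + 1(135.2) = 135.2
  H₂O: 0 + 2(135.2) = 270.3
Total out = 52.83 + 246.7 + 1945 + 135.2 + 270.3 = 2650 kmol.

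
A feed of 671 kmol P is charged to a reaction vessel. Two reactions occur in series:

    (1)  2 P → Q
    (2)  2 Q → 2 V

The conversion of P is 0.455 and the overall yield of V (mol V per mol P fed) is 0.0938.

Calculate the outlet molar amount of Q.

Conversion of P: P consumed = 2ξ₁ = 0.455 × 671 → ξ₁ = 152.7 kmol.
Yield of V: 2ξ₂ / 671 = 0.0938 → ξ₂ = 31.47 kmol.
Outlet amounts (n = n₀ + Σ ν·ξ):
  P: 671 − 2(152.7) = 365.7
  Q: 0 + 1(152.7) − 2(31.47) = 89.71
  V: 0 + 2(31.47) = 62.94

89.7 kmol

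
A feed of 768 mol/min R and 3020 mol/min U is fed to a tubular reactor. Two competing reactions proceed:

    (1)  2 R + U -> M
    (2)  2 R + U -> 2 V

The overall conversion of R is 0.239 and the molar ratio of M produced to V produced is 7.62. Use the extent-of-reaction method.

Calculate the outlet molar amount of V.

11.3 mol/min

Conversion of R: R consumed = 0.239 × 768 = 183.6 mol/min = 2ξ₁ + 2ξ₂.
Selectivity: 1ξ₁ / (2ξ₂) = 7.62 → ξ₁ = 15.24 ξ₂.
Substitute: (2·15.24 + 2) ξ₂ = 183.6 → ξ₂ = 5.651 mol/min, ξ₁ = 86.12 mol/min.
Outlet amounts (n = n₀ + Σ ν·ξ):
  R: 768 − 2(86.12) − 2(5.651) = 584.4
  U: 3020 − 1(86.12) − 1(5.651) = 2928
  M: 0 + 1(86.12) = 86.12
  V: 0 + 2(5.651) = 11.3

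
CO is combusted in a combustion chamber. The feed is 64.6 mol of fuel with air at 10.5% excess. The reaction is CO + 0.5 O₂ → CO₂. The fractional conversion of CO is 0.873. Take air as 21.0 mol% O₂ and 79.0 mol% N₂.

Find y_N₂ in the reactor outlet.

0.651

Stoichiometric O₂ = 0.5 × 64.6 = 32.3 mol; O₂ fed = 32.3 × 1.105 = 35.69 mol.
N₂ fed = 35.69 × 79/21 = 134.3 mol.
Fuel reacted = 0.873 × 64.6 → ξ = 56.4 mol.
Outlet (n = n₀ + ν ξ):
  CO: 64.6 − 1(56.4) = 8.204
  O₂: 35.69 − 0.5(56.4) = 7.494
  N₂: 134.3 (inert)
  CO₂: 0 + 1(56.4) = 56.4
Total out = 206.4 mol; y_N₂ = 134.3 / 206.4 = 0.6506.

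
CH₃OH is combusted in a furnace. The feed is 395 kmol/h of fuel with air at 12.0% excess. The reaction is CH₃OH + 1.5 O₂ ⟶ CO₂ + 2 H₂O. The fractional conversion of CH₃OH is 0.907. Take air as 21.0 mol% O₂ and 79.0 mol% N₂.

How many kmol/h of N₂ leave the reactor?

2500 kmol/h

Stoichiometric O₂ = 1.5 × 395 = 592.5 kmol/h; O₂ fed = 592.5 × 1.120 = 663.6 kmol/h.
N₂ fed = 663.6 × 79/21 = 2496 kmol/h.
Fuel reacted = 0.907 × 395 → ξ = 358.3 kmol/h.
Outlet (n = n₀ + ν ξ):
  CH₃OH: 395 − 1(358.3) = 36.74
  O₂: 663.6 − 1.5(358.3) = 126.2
  N₂: 2496 (inert)
  CO₂: 0 + 1(358.3) = 358.3
  H₂O: 0 + 2(358.3) = 716.5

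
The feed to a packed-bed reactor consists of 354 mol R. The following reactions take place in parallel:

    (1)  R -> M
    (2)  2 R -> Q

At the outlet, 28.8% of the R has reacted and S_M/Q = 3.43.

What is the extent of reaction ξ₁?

ξ₁ = 64.4 mol

Conversion of R: R consumed = 0.288 × 354 = 102 mol = 1ξ₁ + 2ξ₂.
Selectivity: 1ξ₁ / (1ξ₂) = 3.43 → ξ₁ = 3.43 ξ₂.
Substitute: (1·3.43 + 2) ξ₂ = 102 → ξ₂ = 18.78 mol, ξ₁ = 64.4 mol.
Outlet amounts (n = n₀ + Σ ν·ξ):
  R: 354 − 1(64.4) − 2(18.78) = 252
  M: 0 + 1(64.4) = 64.4
  Q: 0 + 1(18.78) = 18.78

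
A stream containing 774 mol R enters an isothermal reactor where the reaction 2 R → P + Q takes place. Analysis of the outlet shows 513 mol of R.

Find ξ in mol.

ξ = 130 mol

For R: n = n₀ − 2ξ → 513 = 774 − 2ξ, giving ξ = 130.5 mol.
Outlet amounts (n = n₀ + ν ξ):
  R: 774 − 2(130.5) = 513
  P: 0 + 1(130.5) = 130.5
  Q: 0 + 1(130.5) = 130.5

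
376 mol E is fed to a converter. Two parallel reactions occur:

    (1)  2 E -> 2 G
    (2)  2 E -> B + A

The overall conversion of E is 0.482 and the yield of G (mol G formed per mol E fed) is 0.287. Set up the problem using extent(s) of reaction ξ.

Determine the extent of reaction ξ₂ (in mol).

ξ₂ = 36.7 mol

Yield of G: 2ξ₁ / 376 = 0.287 → ξ₁ = 53.96 mol.
Conversion of E: 2ξ₁ + 2ξ₂ = 0.482 × 376 = 181.2 → ξ₂ = 36.66 mol.
Outlet amounts (n = n₀ + Σ ν·ξ):
  E: 376 − 2(53.96) − 2(36.66) = 194.8
  G: 0 + 2(53.96) = 107.9
  B: 0 + 1(36.66) = 36.66
  A: 0 + 1(36.66) = 36.66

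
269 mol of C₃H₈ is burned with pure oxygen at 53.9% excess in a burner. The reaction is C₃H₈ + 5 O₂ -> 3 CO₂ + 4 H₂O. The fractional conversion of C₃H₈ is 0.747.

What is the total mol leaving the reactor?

Stoichiometric O₂ = 5 × 269 = 1345 mol; O₂ fed = 1345 × 1.539 = 2070 mol.
Fuel reacted = 0.747 × 269 → ξ = 200.9 mol.
Outlet (n = n₀ + ν ξ):
  C₃H₈: 269 − 1(200.9) = 68.06
  O₂: 2070 − 5(200.9) = 1065
  CO₂: 0 + 3(200.9) = 602.8
  H₂O: 0 + 4(200.9) = 803.8
Total out = 68.06 + 1065 + 602.8 + 803.8 = 2540 mol.

2540 mol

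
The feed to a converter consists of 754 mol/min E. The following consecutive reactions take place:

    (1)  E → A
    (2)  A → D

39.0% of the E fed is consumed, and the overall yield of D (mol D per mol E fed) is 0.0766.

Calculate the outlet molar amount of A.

236 mol/min

Conversion of E: E consumed = 1ξ₁ = 0.39 × 754 → ξ₁ = 294.1 mol/min.
Yield of D: 1ξ₂ / 754 = 0.0766 → ξ₂ = 57.76 mol/min.
Outlet amounts (n = n₀ + Σ ν·ξ):
  E: 754 − 1(294.1) = 459.9
  A: 0 + 1(294.1) − 1(57.76) = 236.3
  D: 0 + 1(57.76) = 57.76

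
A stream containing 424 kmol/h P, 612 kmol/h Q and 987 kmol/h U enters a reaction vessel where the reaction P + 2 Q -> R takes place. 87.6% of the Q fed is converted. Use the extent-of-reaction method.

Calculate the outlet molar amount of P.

Q reacted = 0.876 × 612 = 536.1 kmol/h; ν_Q = −2, so ξ = 536.1/2 = 268.1 kmol/h.
Outlet amounts (n = n₀ + ν ξ):
  P: 424 − 1(268.1) = 155.9
  Q: 612 − 2(268.1) = 75.89
  R: 0 + 1(268.1) = 268.1
  U: 987 (inert)

156 kmol/h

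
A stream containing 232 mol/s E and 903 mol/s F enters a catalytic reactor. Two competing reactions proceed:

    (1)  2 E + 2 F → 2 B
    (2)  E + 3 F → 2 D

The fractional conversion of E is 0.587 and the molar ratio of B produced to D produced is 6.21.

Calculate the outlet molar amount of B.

Conversion of E: E consumed = 0.587 × 232 = 136.2 mol/s = 2ξ₁ + 1ξ₂.
Selectivity: 2ξ₁ / (2ξ₂) = 6.21 → ξ₁ = 6.21 ξ₂.
Substitute: (2·6.21 + 1) ξ₂ = 136.2 → ξ₂ = 10.15 mol/s, ξ₁ = 63.02 mol/s.
Outlet amounts (n = n₀ + Σ ν·ξ):
  E: 232 − 2(63.02) − 1(10.15) = 95.82
  F: 903 − 2(63.02) − 3(10.15) = 746.5
  B: 0 + 2(63.02) = 126
  D: 0 + 2(10.15) = 20.3

126 mol/s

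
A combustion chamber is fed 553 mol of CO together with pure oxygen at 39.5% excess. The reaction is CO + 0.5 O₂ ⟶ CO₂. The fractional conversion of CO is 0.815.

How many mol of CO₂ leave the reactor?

Stoichiometric O₂ = 0.5 × 553 = 276.5 mol; O₂ fed = 276.5 × 1.395 = 385.7 mol.
Fuel reacted = 0.815 × 553 → ξ = 450.7 mol.
Outlet (n = n₀ + ν ξ):
  CO: 553 − 1(450.7) = 102.3
  O₂: 385.7 − 0.5(450.7) = 160.4
  CO₂: 0 + 1(450.7) = 450.7

451 mol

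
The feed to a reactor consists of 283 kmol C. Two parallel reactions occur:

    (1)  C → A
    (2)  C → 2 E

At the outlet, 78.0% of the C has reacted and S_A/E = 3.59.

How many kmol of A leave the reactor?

Conversion of C: C consumed = 0.78 × 283 = 220.7 kmol = 1ξ₁ + 1ξ₂.
Selectivity: 1ξ₁ / (2ξ₂) = 3.59 → ξ₁ = 7.18 ξ₂.
Substitute: (1·7.18 + 1) ξ₂ = 220.7 → ξ₂ = 26.99 kmol, ξ₁ = 193.8 kmol.
Outlet amounts (n = n₀ + Σ ν·ξ):
  C: 283 − 1(193.8) − 1(26.99) = 62.26
  A: 0 + 1(193.8) = 193.8
  E: 0 + 2(26.99) = 53.97

194 kmol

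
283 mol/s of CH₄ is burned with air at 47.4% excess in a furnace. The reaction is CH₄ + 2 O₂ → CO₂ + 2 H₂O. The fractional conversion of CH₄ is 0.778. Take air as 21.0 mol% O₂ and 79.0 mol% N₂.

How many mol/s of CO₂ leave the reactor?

Stoichiometric O₂ = 2 × 283 = 566 mol/s; O₂ fed = 566 × 1.474 = 834.3 mol/s.
N₂ fed = 834.3 × 79/21 = 3138 mol/s.
Fuel reacted = 0.778 × 283 → ξ = 220.2 mol/s.
Outlet (n = n₀ + ν ξ):
  CH₄: 283 − 1(220.2) = 62.83
  O₂: 834.3 − 2(220.2) = 393.9
  N₂: 3138 (inert)
  CO₂: 0 + 1(220.2) = 220.2
  H₂O: 0 + 2(220.2) = 440.3

220 mol/s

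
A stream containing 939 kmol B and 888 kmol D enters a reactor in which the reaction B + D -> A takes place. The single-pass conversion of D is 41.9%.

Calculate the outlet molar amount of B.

D reacted = 0.419 × 888 = 372.1 kmol; ν_D = −1, so ξ = 372.1/1 = 372.1 kmol.
Outlet amounts (n = n₀ + ν ξ):
  B: 939 − 1(372.1) = 566.9
  D: 888 − 1(372.1) = 515.9
  A: 0 + 1(372.1) = 372.1

567 kmol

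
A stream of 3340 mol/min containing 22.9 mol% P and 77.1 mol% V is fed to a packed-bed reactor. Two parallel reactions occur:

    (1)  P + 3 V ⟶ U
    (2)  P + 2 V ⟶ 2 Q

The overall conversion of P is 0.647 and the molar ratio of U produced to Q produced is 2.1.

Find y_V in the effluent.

0.58

Conversion of P: P consumed = 0.647 × 764.9 = 494.9 mol/min = 1ξ₁ + 1ξ₂.
Selectivity: 1ξ₁ / (2ξ₂) = 2.1 → ξ₁ = 4.2 ξ₂.
Substitute: (1·4.2 + 1) ξ₂ = 494.9 → ξ₂ = 95.17 mol/min, ξ₁ = 399.7 mol/min.
Outlet amounts (n = n₀ + Σ ν·ξ):
  P: 764.9 − 1(399.7) − 1(95.17) = 270
  V: 2575 − 3(399.7) − 2(95.17) = 1186
  U: 0 + 1(399.7) = 399.7
  Q: 0 + 2(95.17) = 190.3
Total out = 2046 mol/min; y_V = 1186 / 2046 = 0.5796.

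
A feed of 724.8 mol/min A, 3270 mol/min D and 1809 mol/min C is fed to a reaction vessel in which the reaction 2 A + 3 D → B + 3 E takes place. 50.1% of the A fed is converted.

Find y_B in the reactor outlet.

0.0323

A reacted = 0.501 × 724.8 = 363.1 mol/min; ν_A = −2, so ξ = 363.1/2 = 181.6 mol/min.
Outlet amounts (n = n₀ + ν ξ):
  A: 724.8 − 2(181.6) = 361.7
  D: 3270 − 3(181.6) = 2725
  B: 0 + 1(181.6) = 181.6
  E: 0 + 3(181.6) = 544.7
  C: 1809 (inert)
Total out = 5622 mol/min; y_B = 181.6 / 5622 = 0.03229.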